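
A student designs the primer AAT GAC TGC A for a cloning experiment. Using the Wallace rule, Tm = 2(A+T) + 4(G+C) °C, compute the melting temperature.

G=2, C=2, A=4, T=2
AT pairs contribute 6, GC pairs contribute 4.
Tm = 2×6 + 4×4 = 28°C

28°C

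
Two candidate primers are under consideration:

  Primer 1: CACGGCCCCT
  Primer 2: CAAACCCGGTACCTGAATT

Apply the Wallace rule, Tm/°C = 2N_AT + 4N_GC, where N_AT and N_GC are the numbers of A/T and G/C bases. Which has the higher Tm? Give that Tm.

Primer 1: A+T=2, G+C=8 → Tm = 2(2)+4(8) = 36°C
Primer 2: A+T=10, G+C=9 → Tm = 2(10)+4(9) = 56°C
36°C vs 56°C → primer 2 is higher.

Primer 2, 56°C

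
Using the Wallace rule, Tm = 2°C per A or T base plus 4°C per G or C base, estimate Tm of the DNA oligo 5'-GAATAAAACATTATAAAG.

Scanning the sequence gives G=2, A=11, C=1, T=4.
So N_AT = 15 and N_GC = 3.
Tm = 4·3 + 2·15 = 12 + 30 = 42°C

42°C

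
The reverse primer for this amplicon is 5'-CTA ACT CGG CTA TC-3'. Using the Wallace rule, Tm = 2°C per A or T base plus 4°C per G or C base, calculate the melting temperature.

Scanning the sequence gives G=2, T=4, C=5, A=3.
So N_AT = 7 and N_GC = 7.
Tm = 2×7 + 4×7 = 42°C

42°C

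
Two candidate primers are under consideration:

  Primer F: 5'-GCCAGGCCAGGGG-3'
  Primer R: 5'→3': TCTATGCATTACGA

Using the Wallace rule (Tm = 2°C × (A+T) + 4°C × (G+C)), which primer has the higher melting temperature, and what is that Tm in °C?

Primer F, 48°C

Primer F: A+T=2, G+C=11 → Tm = 2(2)+4(11) = 48°C
Primer R: A+T=9, G+C=5 → Tm = 2(9)+4(5) = 38°C
48°C vs 38°C → primer F is higher.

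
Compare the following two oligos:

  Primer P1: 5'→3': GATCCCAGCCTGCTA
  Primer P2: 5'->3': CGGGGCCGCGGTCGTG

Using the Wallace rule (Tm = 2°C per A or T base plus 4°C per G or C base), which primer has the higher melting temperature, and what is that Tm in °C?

Primer P1: A+T=6, G+C=9 → Tm = 2(6)+4(9) = 48°C
Primer P2: A+T=2, G+C=14 → Tm = 2(2)+4(14) = 60°C
48°C vs 60°C → primer P2 is higher.

Primer P2, 60°C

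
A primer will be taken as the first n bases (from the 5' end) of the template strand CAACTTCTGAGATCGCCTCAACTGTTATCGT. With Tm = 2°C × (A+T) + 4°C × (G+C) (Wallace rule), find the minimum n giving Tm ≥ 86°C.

First 29 bases: CAACTTCTGAGATCGCCTCAACTGTTATC → Tm = 84°C (< 86°C)
First 30 bases: CAACTTCTGAGATCGCCTCAACTGTTATCG → Tm = 88°C (≥ 86°C)
Since every base adds ≥2°C, Tm only increases with n, so the threshold is first crossed at n = 30.

n = 30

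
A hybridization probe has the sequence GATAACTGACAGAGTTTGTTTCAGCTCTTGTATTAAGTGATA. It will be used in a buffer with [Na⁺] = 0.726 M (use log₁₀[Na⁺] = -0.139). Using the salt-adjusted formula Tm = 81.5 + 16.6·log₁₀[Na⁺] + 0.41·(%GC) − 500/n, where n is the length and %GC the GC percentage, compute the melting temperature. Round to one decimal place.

81.0°C

Length n = 42. Counting bases: G=9, C=5, T=16, A=12
G+C = 14, so %GC = 14/42 × 100 = 33.333%
Salt term: 16.6 × (-0.139) = -2.307
GC term: 0.41 × 33.333 = 13.667; length term: −500/42 = −11.905
Tm = 81.5 + (-2.307) + 13.667 − 11.905 = 80.955 → 81.0°C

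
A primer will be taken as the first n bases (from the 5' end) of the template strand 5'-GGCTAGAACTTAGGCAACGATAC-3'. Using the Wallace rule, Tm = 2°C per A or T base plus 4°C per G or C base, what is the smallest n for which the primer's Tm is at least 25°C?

n = 9

First 8 bases: GGCTAGAA → Tm = 24°C (< 25°C)
First 9 bases: GGCTAGAAC → Tm = 28°C (≥ 25°C)
Since every base adds ≥2°C, Tm only increases with n, so the threshold is first crossed at n = 9.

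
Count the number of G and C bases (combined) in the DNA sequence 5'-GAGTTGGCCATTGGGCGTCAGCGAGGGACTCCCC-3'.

23

Scanning the sequence gives C=10, T=6, G=13, A=5.
G+C = 13 + 10 = 23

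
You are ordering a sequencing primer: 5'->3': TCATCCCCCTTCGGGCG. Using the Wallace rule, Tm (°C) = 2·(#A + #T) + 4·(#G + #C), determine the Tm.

Scanning the sequence gives T=4, C=8, A=1, G=4.
A+T = 5, G+C = 12
Tm = 4·12 + 2·5 = 48 + 10 = 58°C

58°C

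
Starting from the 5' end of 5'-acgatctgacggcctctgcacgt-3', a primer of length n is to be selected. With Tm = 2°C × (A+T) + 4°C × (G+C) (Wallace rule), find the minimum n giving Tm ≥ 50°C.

First 15 bases: ACGATCTGACGGCCT → Tm = 48°C (< 50°C)
First 16 bases: ACGATCTGACGGCCTC → Tm = 52°C (≥ 50°C)
Since every base adds ≥2°C, Tm only increases with n, so the threshold is first crossed at n = 16.

n = 16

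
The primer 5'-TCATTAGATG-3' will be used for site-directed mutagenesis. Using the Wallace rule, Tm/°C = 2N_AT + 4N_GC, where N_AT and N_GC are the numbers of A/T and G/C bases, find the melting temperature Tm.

T=4, C=1, A=3, G=2
So N_AT = 7 and N_GC = 3.
Tm = 2×7 + 4×3 = 26°C

26°C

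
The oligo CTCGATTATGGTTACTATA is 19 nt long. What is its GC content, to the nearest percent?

A=5, C=3, T=8, G=3
G+C = 3 + 3 = 6 out of 19 bases
%GC = 6/19 × 100 = 31.58% ≈ 32%

32%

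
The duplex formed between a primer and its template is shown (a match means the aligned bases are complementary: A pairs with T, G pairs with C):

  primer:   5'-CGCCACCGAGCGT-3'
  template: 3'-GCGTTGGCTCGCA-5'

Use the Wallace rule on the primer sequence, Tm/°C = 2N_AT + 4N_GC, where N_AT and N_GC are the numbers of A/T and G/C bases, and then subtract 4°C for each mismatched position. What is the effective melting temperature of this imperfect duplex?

Primer base counts: A=2, T=1, G=4, C=6 → A+T=3, G+C=10
Perfect-match Tm = 2(3) + 4(10) = 6 + 40 = 46°C
Mismatches (positions where the bases are not complementary): 1 (at position 4)
Effective Tm = 46 − 1×4 = 46 − 4 = 42°C

42°C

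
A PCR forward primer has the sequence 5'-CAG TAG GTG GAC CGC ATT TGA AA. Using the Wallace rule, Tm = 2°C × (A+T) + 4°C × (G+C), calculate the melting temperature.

Counting bases: T=5, C=4, G=7, A=7
AT pairs contribute 12, GC pairs contribute 11.
Tm = 2(12) + 4(11) = 24 + 44 = 68°C

68°C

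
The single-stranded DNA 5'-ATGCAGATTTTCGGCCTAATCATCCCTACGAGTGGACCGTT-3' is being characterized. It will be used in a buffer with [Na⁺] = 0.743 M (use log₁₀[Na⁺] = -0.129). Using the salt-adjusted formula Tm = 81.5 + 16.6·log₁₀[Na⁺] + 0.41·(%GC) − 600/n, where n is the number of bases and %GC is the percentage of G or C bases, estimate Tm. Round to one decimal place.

84.7°C

Length n = 41. Counting bases: A=9, C=11, T=12, G=9
G+C = 20, so %GC = 20/41 × 100 = 48.78%
Salt term: 16.6 × (-0.129) = -2.141
GC term: 0.41 × 48.78 = 20; length term: −600/41 = −14.634
Tm = 81.5 + (-2.141) + 20 − 14.634 = 84.725 → 84.7°C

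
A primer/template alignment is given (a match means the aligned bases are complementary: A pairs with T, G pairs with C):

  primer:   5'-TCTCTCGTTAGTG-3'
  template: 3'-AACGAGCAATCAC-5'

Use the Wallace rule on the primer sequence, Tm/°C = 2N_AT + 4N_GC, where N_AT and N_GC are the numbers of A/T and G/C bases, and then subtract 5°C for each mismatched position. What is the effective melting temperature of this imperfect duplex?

Primer base counts: A=1, T=6, G=3, C=3 → A+T=7, G+C=6
Perfect-match Tm = 2(7) + 4(6) = 14 + 24 = 38°C
Mismatches (positions where the bases are not complementary): 2 (at positions 2, 3)
Effective Tm = 38 − 2×5 = 38 − 10 = 28°C

28°C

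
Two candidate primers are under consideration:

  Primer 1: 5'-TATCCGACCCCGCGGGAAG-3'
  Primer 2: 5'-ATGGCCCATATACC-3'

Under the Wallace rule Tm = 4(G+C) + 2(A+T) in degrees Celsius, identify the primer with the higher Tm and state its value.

Primer 1: A+T=6, G+C=13 → Tm = 2(6)+4(13) = 64°C
Primer 2: A+T=7, G+C=7 → Tm = 2(7)+4(7) = 42°C
64°C vs 42°C → primer 1 is higher.

Primer 1, 64°C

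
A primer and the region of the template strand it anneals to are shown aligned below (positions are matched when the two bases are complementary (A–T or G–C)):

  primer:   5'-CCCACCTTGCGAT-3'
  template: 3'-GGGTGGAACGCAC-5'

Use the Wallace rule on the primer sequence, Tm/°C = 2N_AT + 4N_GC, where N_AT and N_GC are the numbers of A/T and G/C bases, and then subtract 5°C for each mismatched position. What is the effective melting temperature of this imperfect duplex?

Primer base counts: A=2, T=3, G=2, C=6 → A+T=5, G+C=8
Perfect-match Tm = 2(5) + 4(8) = 10 + 32 = 42°C
Mismatches (positions where the bases are not complementary): 2 (at positions 12, 13)
Effective Tm = 42 − 2×5 = 42 − 10 = 32°C

32°C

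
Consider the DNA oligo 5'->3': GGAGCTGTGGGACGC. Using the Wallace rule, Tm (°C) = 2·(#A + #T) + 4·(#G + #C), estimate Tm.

52°C

Scanning the sequence gives T=2, A=2, G=8, C=3.
A+T = 4, G+C = 11
Tm = 2(4) + 4(11) = 8 + 44 = 52°C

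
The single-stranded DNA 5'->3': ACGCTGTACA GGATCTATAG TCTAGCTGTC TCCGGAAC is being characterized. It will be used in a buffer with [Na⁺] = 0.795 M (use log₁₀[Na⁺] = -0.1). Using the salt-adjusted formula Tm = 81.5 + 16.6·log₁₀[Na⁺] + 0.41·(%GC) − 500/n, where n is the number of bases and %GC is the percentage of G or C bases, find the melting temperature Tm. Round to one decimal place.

87.2°C

Length n = 38. Counting bases: A=9, T=10, G=9, C=10
G+C = 19, so %GC = 19/38 × 100 = 50%
Salt term: 16.6 × (-0.1) = -1.66
GC term: 0.41 × 50 = 20.5; length term: −500/38 = −13.158
Tm = 81.5 + (-1.66) + 20.5 − 13.158 = 87.182 → 87.2°C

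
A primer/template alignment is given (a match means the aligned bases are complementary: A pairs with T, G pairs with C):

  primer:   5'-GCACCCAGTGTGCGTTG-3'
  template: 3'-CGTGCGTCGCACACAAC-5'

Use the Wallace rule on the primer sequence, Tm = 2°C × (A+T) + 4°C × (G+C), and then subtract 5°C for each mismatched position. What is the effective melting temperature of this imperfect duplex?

Primer base counts: A=2, T=4, G=6, C=5 → A+T=6, G+C=11
Perfect-match Tm = 2(6) + 4(11) = 12 + 44 = 56°C
Mismatches (positions where the bases are not complementary): 3 (at positions 5, 9, 13)
Effective Tm = 56 − 3×5 = 56 − 15 = 41°C

41°C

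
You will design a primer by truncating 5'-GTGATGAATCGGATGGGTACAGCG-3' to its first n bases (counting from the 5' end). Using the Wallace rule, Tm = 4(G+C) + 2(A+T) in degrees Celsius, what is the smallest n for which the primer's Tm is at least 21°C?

First 7 bases: GTGATGA → Tm = 20°C (< 21°C)
First 8 bases: GTGATGAA → Tm = 22°C (≥ 21°C)
Since every base adds ≥2°C, Tm only increases with n, so the threshold is first crossed at n = 8.

n = 8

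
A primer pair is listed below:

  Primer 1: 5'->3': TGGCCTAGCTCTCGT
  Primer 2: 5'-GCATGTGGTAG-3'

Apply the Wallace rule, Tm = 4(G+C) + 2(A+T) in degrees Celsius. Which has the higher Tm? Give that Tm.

Primer 1, 48°C

Primer 1: A+T=6, G+C=9 → Tm = 2(6)+4(9) = 48°C
Primer 2: A+T=5, G+C=6 → Tm = 2(5)+4(6) = 34°C
48°C vs 34°C → primer 1 is higher.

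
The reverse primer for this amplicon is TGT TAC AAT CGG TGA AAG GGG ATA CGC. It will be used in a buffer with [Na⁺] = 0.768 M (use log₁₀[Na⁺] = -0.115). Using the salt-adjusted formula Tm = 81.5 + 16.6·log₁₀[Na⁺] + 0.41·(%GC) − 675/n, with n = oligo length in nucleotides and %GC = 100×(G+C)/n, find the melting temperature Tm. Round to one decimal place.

Length n = 27. G=9, A=8, T=6, C=4
G+C = 13, so %GC = 13/27 × 100 = 48.148%
Salt term: 16.6 × (-0.115) = -1.909
GC term: 0.41 × 48.148 = 19.741; length term: −675/27 = −25
Tm = 81.5 + (-1.909) + 19.741 − 25 = 74.332 → 74.3°C

74.3°C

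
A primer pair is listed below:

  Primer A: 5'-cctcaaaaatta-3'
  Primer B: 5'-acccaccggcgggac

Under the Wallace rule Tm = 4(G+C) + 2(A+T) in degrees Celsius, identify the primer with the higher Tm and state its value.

Primer A: A+T=9, G+C=3 → Tm = 2(9)+4(3) = 30°C
Primer B: A+T=3, G+C=12 → Tm = 2(3)+4(12) = 54°C
30°C vs 54°C → primer B is higher.

Primer B, 54°C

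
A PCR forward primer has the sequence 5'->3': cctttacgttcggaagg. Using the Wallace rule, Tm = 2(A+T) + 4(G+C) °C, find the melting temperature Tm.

Counting bases: G=5, T=5, C=4, A=3
A+T = 8, G+C = 9
Tm = 2(8) + 4(9) = 16 + 36 = 52°C

52°C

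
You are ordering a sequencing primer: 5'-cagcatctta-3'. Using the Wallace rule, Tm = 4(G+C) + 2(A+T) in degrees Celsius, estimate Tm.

28°C

Scanning the sequence gives T=3, C=3, G=1, A=3.
A+T = 6, G+C = 4
Tm = 2×6 + 4×4 = 28°C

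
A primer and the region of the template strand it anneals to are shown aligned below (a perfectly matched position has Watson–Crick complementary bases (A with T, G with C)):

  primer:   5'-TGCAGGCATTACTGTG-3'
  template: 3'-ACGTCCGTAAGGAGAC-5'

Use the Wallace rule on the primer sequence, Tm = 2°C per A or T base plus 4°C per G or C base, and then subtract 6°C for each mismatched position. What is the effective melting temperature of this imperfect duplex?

Primer base counts: A=3, T=5, G=5, C=3 → A+T=8, G+C=8
Perfect-match Tm = 2(8) + 4(8) = 16 + 32 = 48°C
Mismatches (positions where the bases are not complementary): 2 (at positions 11, 14)
Effective Tm = 48 − 2×6 = 48 − 12 = 36°C

36°C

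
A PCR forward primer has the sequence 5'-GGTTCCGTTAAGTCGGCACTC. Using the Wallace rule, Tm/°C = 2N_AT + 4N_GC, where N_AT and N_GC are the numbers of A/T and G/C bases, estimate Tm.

66°C

Base counts: T=6, A=3, C=6, G=6
A+T = 9, G+C = 12
Tm = 2(9) + 4(12) = 18 + 48 = 66°C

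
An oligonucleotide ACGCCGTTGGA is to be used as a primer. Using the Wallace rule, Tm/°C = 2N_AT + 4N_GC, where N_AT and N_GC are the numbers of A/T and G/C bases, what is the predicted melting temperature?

Base counts: G=4, T=2, A=2, C=3
So N_AT = 4 and N_GC = 7.
Tm = 2×4 + 4×7 = 36°C

36°C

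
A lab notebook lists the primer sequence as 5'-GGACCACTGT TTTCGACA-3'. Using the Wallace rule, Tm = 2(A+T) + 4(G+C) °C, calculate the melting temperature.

Counting bases: A=4, G=4, C=5, T=5
AT pairs contribute 9, GC pairs contribute 9.
Tm = 2(9) + 4(9) = 18 + 36 = 54°C

54°C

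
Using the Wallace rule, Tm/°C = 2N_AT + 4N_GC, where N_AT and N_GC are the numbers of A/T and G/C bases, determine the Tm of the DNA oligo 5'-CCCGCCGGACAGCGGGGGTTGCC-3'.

T=2, G=10, A=2, C=9
So N_AT = 4 and N_GC = 19.
Tm = 2×4 + 4×19 = 84°C

84°C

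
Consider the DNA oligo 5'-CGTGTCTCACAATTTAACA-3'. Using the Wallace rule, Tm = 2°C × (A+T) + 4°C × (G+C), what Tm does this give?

A=6, C=5, T=6, G=2
So N_AT = 12 and N_GC = 7.
Tm = 2(12) + 4(7) = 24 + 28 = 52°C

52°C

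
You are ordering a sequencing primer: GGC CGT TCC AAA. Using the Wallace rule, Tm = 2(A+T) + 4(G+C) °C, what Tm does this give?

Counting bases: T=2, G=3, C=4, A=3
So N_AT = 5 and N_GC = 7.
Tm = 2×5 + 4×7 = 38°C

38°C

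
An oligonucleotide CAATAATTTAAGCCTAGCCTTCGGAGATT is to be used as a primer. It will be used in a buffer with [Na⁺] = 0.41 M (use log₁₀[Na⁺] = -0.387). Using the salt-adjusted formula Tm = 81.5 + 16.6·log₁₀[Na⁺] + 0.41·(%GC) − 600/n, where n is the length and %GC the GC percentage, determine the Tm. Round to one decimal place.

69.9°C

Length n = 29. C=6, A=9, G=5, T=9
G+C = 11, so %GC = 11/29 × 100 = 37.931%
Salt term: 16.6 × (-0.387) = -6.424
GC term: 0.41 × 37.931 = 15.552; length term: −600/29 = −20.69
Tm = 81.5 + (-6.424) + 15.552 − 20.69 = 69.938 → 69.9°C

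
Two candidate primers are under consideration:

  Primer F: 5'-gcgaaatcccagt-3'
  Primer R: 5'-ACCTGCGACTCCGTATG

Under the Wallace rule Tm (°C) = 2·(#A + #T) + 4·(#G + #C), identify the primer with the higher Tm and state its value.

Primer F: A+T=6, G+C=7 → Tm = 2(6)+4(7) = 40°C
Primer R: A+T=7, G+C=10 → Tm = 2(7)+4(10) = 54°C
40°C vs 54°C → primer R is higher.

Primer R, 54°C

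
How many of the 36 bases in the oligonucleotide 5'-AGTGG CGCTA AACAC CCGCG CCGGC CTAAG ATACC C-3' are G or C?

23

Scanning the sequence gives A=9, G=9, C=14, T=4.
Total G or C: 9 + 14 = 23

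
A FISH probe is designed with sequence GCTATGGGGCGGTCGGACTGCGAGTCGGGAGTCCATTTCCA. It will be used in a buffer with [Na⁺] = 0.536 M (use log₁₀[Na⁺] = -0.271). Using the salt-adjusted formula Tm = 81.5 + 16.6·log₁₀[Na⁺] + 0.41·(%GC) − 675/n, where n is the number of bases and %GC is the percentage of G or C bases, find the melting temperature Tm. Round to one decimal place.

Length n = 41. Counting bases: G=16, A=6, T=9, C=10
G+C = 26, so %GC = 26/41 × 100 = 63.415%
Salt term: 16.6 × (-0.271) = -4.499
GC term: 0.41 × 63.415 = 26; length term: −675/41 = −16.463
Tm = 81.5 + (-4.499) + 26 − 16.463 = 86.538 → 86.5°C

86.5°C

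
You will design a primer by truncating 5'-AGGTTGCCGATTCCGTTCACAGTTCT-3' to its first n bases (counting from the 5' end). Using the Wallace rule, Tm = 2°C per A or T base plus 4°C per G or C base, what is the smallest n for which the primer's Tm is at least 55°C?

First 17 bases: AGGTTGCCGATTCCGTT → Tm = 52°C (< 55°C)
First 18 bases: AGGTTGCCGATTCCGTTC → Tm = 56°C (≥ 55°C)
Each additional base adds 2°C (A/T) or 4°C (G/C), so Tm is non-decreasing in n; n = 18 is the first length to reach 55°C.

n = 18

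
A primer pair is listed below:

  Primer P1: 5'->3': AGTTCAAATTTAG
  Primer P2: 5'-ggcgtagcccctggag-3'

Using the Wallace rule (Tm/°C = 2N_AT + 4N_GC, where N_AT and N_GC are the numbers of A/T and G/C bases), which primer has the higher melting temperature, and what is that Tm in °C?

Primer P2, 56°C

Primer P1: A+T=10, G+C=3 → Tm = 2(10)+4(3) = 32°C
Primer P2: A+T=4, G+C=12 → Tm = 2(4)+4(12) = 56°C
32°C vs 56°C → primer P2 is higher.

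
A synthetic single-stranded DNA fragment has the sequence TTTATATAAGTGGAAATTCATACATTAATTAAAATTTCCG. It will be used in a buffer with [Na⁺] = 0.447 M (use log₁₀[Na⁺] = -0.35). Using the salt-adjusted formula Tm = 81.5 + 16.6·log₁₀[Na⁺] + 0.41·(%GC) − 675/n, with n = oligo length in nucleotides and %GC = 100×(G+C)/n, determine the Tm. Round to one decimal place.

Length n = 40. Base counts: T=16, C=4, G=4, A=16
G+C = 8, so %GC = 8/40 × 100 = 20%
Salt term: 16.6 × (-0.35) = -5.81
GC term: 0.41 × 20 = 8.2; length term: −675/40 = −16.875
Tm = 81.5 + (-5.81) + 8.2 − 16.875 = 67.015 → 67.0°C

67.0°C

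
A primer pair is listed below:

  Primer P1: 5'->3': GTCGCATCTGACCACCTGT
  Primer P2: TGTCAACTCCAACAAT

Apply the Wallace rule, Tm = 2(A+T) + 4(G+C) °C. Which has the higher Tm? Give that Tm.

Primer P1: A+T=8, G+C=11 → Tm = 2(8)+4(11) = 60°C
Primer P2: A+T=10, G+C=6 → Tm = 2(10)+4(6) = 44°C
60°C vs 44°C → primer P1 is higher.

Primer P1, 60°C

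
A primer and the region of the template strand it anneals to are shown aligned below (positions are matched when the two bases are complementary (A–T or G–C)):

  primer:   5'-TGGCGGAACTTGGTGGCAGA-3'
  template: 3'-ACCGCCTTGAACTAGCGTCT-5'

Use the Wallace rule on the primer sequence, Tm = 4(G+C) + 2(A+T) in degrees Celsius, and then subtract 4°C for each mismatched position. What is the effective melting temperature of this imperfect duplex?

Primer base counts: A=4, T=4, G=9, C=3 → A+T=8, G+C=12
Perfect-match Tm = 2(8) + 4(12) = 16 + 48 = 64°C
Mismatches (positions where the bases are not complementary): 2 (at positions 13, 15)
Effective Tm = 64 − 2×4 = 64 − 8 = 56°C

56°C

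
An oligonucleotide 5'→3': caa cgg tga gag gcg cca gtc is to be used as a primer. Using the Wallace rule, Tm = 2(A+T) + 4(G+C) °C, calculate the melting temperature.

70°C

Counting bases: C=6, T=2, A=5, G=8
AT pairs contribute 7, GC pairs contribute 14.
Tm = 4·14 + 2·7 = 56 + 14 = 70°C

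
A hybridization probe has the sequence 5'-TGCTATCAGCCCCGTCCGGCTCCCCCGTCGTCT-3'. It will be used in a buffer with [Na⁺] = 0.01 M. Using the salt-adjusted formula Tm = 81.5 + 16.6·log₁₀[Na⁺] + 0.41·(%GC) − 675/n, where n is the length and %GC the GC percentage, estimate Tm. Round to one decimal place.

56.4°C

Length n = 33. Base counts: C=16, T=8, G=7, A=2
G+C = 23, so %GC = 23/33 × 100 = 69.697%
Salt term: 16.6 × (-2) = -33.2
GC term: 0.41 × 69.697 = 28.576; length term: −675/33 = −20.455
Tm = 81.5 + (-33.2) + 28.576 − 20.455 = 56.421 → 56.4°C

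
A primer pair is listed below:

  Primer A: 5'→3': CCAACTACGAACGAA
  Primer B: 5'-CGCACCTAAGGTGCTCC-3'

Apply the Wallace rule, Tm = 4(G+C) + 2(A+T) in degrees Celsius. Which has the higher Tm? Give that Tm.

Primer B, 56°C

Primer A: A+T=8, G+C=7 → Tm = 2(8)+4(7) = 44°C
Primer B: A+T=6, G+C=11 → Tm = 2(6)+4(11) = 56°C
44°C vs 56°C → primer B is higher.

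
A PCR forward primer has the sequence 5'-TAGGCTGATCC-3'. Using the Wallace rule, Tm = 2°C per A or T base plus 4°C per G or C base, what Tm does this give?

Base counts: T=3, C=3, G=3, A=2
A+T = 5, G+C = 6
Tm = 4·6 + 2·5 = 24 + 10 = 34°C

34°C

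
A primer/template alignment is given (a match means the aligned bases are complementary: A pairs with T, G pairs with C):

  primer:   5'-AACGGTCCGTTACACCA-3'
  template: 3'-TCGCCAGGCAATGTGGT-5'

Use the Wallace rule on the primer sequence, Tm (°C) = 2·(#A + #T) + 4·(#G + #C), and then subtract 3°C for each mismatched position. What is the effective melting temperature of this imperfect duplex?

Primer base counts: A=5, T=3, G=3, C=6 → A+T=8, G+C=9
Perfect-match Tm = 2(8) + 4(9) = 16 + 36 = 52°C
Mismatches (positions where the bases are not complementary): 1 (at position 2)
Effective Tm = 52 − 1×3 = 52 − 3 = 49°C

49°C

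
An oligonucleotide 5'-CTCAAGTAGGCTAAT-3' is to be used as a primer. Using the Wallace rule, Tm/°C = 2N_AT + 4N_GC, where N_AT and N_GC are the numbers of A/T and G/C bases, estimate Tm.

42°C

Base counts: C=3, T=4, A=5, G=3
AT pairs contribute 9, GC pairs contribute 6.
Tm = 4·6 + 2·9 = 24 + 18 = 42°C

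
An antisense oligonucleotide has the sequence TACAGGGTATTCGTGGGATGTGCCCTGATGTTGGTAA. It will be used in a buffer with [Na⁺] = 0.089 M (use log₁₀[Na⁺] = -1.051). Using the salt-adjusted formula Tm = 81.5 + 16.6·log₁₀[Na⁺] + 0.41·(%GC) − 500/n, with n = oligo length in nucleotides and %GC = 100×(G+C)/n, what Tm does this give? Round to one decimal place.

Length n = 37. T=12, C=5, A=7, G=13
G+C = 18, so %GC = 18/37 × 100 = 48.649%
Salt term: 16.6 × (-1.051) = -17.447
GC term: 0.41 × 48.649 = 19.946; length term: −500/37 = −13.514
Tm = 81.5 + (-17.447) + 19.946 − 13.514 = 70.485 → 70.5°C

70.5°C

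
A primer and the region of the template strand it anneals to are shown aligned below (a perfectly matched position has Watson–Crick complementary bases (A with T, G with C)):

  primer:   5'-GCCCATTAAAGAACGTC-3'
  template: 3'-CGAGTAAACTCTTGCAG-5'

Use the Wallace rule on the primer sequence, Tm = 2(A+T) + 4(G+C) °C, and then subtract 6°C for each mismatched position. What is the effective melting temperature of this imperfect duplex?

Primer base counts: A=6, T=3, G=3, C=5 → A+T=9, G+C=8
Perfect-match Tm = 2(9) + 4(8) = 18 + 32 = 50°C
Mismatches (positions where the bases are not complementary): 3 (at positions 3, 8, 9)
Effective Tm = 50 − 3×6 = 50 − 18 = 32°C

32°C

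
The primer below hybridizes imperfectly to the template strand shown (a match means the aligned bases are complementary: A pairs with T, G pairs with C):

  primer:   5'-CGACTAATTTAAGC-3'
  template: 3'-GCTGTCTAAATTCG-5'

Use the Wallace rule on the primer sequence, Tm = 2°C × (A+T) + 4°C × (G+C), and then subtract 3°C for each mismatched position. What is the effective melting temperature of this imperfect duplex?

Primer base counts: A=5, T=4, G=2, C=3 → A+T=9, G+C=5
Perfect-match Tm = 2(9) + 4(5) = 18 + 20 = 38°C
Mismatches (positions where the bases are not complementary): 2 (at positions 5, 6)
Effective Tm = 38 − 2×3 = 38 − 6 = 32°C

32°C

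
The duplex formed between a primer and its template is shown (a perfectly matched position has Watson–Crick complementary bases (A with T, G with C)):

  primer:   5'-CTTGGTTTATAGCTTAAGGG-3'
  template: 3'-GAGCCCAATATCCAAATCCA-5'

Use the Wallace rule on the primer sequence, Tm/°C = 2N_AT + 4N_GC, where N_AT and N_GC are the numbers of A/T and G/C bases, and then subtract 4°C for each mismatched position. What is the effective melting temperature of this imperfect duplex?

Primer base counts: A=4, T=8, G=6, C=2 → A+T=12, G+C=8
Perfect-match Tm = 2(12) + 4(8) = 24 + 32 = 56°C
Mismatches (positions where the bases are not complementary): 5 (at positions 3, 6, 13, 16, 20)
Effective Tm = 56 − 5×4 = 56 − 20 = 36°C

36°C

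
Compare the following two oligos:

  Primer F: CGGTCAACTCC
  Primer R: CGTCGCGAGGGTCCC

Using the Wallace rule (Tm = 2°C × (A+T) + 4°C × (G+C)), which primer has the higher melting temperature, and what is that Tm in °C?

Primer R, 54°C

Primer F: A+T=4, G+C=7 → Tm = 2(4)+4(7) = 36°C
Primer R: A+T=3, G+C=12 → Tm = 2(3)+4(12) = 54°C
36°C vs 54°C → primer R is higher.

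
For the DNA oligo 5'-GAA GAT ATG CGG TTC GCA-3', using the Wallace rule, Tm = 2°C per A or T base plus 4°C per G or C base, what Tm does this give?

54°C

T=4, A=5, G=6, C=3
AT pairs contribute 9, GC pairs contribute 9.
Tm = 4·9 + 2·9 = 36 + 18 = 54°C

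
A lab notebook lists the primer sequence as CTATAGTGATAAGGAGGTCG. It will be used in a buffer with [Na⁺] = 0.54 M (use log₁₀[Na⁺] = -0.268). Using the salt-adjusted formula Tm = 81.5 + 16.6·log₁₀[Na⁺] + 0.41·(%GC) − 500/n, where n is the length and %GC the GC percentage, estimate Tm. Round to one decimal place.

70.5°C

Length n = 20. Scanning the sequence gives T=5, G=7, C=2, A=6.
G+C = 9, so %GC = 9/20 × 100 = 45%
Salt term: 16.6 × (-0.268) = -4.449
GC term: 0.41 × 45 = 18.45; length term: −500/20 = −25
Tm = 81.5 + (-4.449) + 18.45 − 25 = 70.501 → 70.5°C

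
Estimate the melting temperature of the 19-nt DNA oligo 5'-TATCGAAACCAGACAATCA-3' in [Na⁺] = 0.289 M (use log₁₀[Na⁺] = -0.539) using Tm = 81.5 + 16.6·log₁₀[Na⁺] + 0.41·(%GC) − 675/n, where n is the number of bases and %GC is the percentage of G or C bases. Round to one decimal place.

Length n = 19. Counting bases: T=3, G=2, C=5, A=9
G+C = 7, so %GC = 7/19 × 100 = 36.842%
Salt term: 16.6 × (-0.539) = -8.947
GC term: 0.41 × 36.842 = 15.105; length term: −675/19 = −35.526
Tm = 81.5 + (-8.947) + 15.105 − 35.526 = 52.132 → 52.1°C

52.1°C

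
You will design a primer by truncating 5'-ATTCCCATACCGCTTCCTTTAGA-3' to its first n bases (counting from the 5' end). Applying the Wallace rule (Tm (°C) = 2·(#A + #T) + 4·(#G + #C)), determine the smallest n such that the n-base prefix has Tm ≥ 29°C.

First 10 bases: ATTCCCATAC → Tm = 28°C (< 29°C)
First 11 bases: ATTCCCATACC → Tm = 32°C (≥ 29°C)
Since every base adds ≥2°C, Tm only increases with n, so the threshold is first crossed at n = 11.

n = 11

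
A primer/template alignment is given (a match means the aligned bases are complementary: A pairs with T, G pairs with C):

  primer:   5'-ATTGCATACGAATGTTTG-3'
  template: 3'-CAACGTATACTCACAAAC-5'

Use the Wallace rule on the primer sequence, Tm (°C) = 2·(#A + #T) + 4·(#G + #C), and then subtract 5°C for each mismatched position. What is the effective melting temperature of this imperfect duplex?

Primer base counts: A=5, T=7, G=4, C=2 → A+T=12, G+C=6
Perfect-match Tm = 2(12) + 4(6) = 24 + 24 = 48°C
Mismatches (positions where the bases are not complementary): 3 (at positions 1, 9, 12)
Effective Tm = 48 − 3×5 = 48 − 15 = 33°C

33°C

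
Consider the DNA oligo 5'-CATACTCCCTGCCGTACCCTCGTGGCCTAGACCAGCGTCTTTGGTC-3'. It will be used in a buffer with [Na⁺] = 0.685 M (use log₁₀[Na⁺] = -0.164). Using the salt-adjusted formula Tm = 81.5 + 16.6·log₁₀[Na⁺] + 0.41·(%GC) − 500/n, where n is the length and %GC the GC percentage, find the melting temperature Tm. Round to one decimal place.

92.9°C

Length n = 46. A=6, T=12, G=10, C=18
G+C = 28, so %GC = 28/46 × 100 = 60.87%
Salt term: 16.6 × (-0.164) = -2.722
GC term: 0.41 × 60.87 = 24.957; length term: −500/46 = −10.87
Tm = 81.5 + (-2.722) + 24.957 − 10.87 = 92.865 → 92.9°C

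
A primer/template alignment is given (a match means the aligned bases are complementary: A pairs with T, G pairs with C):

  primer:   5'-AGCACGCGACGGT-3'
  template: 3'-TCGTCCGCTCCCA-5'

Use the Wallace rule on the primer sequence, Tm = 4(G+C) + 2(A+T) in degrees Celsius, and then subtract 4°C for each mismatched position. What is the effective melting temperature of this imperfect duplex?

36°C

Primer base counts: A=3, T=1, G=5, C=4 → A+T=4, G+C=9
Perfect-match Tm = 2(4) + 4(9) = 8 + 36 = 44°C
Mismatches (positions where the bases are not complementary): 2 (at positions 5, 10)
Effective Tm = 44 − 2×4 = 44 − 8 = 36°C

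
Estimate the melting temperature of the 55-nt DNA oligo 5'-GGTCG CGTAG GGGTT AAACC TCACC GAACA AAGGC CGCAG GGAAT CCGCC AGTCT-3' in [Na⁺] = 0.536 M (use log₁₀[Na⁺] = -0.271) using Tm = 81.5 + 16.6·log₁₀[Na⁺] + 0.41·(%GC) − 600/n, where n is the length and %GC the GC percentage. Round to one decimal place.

Length n = 55. Scanning the sequence gives C=16, T=8, A=14, G=17.
G+C = 33, so %GC = 33/55 × 100 = 60%
Salt term: 16.6 × (-0.271) = -4.499
GC term: 0.41 × 60 = 24.6; length term: −600/55 = −10.909
Tm = 81.5 + (-4.499) + 24.6 − 10.909 = 90.692 → 90.7°C

90.7°C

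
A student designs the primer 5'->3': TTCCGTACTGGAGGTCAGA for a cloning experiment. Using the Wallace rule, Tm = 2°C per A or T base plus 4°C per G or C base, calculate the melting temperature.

Scanning the sequence gives C=4, G=6, T=5, A=4.
A+T = 9, G+C = 10
Tm = 2×9 + 4×10 = 58°C

58°C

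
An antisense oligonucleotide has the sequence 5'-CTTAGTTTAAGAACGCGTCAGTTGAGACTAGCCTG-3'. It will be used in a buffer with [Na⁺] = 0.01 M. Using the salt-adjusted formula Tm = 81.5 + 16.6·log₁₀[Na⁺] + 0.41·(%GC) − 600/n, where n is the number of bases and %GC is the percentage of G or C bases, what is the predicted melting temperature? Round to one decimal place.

49.9°C

Length n = 35. Counting bases: G=9, A=9, C=7, T=10
G+C = 16, so %GC = 16/35 × 100 = 45.714%
Salt term: 16.6 × (-2) = -33.2
GC term: 0.41 × 45.714 = 18.743; length term: −600/35 = −17.143
Tm = 81.5 + (-33.2) + 18.743 − 17.143 = 49.9 → 49.9°C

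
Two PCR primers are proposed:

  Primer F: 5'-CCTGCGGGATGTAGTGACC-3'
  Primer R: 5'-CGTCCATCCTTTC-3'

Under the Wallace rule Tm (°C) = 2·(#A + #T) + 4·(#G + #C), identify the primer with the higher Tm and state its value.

Primer F, 62°C

Primer F: A+T=7, G+C=12 → Tm = 2(7)+4(12) = 62°C
Primer R: A+T=6, G+C=7 → Tm = 2(6)+4(7) = 40°C
62°C vs 40°C → primer F is higher.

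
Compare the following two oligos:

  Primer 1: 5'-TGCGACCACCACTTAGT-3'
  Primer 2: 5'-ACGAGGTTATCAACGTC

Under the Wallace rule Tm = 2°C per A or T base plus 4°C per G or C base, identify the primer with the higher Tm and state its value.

Primer 1, 52°C

Primer 1: A+T=8, G+C=9 → Tm = 2(8)+4(9) = 52°C
Primer 2: A+T=9, G+C=8 → Tm = 2(9)+4(8) = 50°C
52°C vs 50°C → primer 1 is higher.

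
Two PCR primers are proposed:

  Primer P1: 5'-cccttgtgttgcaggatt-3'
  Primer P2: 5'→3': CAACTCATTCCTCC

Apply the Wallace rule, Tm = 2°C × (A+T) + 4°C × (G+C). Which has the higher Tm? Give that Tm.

Primer P1, 54°C

Primer P1: A+T=9, G+C=9 → Tm = 2(9)+4(9) = 54°C
Primer P2: A+T=7, G+C=7 → Tm = 2(7)+4(7) = 42°C
54°C vs 42°C → primer P1 is higher.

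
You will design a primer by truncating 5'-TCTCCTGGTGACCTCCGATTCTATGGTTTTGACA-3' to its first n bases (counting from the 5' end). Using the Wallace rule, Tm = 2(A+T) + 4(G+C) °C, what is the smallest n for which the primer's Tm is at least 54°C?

n = 17

First 16 bases: TCTCCTGGTGACCTCC → Tm = 52°C (< 54°C)
First 17 bases: TCTCCTGGTGACCTCCG → Tm = 56°C (≥ 54°C)
Each additional base adds 2°C (A/T) or 4°C (G/C), so Tm is non-decreasing in n; n = 17 is the first length to reach 54°C.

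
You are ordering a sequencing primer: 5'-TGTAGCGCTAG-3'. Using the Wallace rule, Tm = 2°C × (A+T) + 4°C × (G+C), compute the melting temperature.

34°C

Base counts: C=2, G=4, T=3, A=2
A+T = 5, G+C = 6
Tm = 2(5) + 4(6) = 10 + 24 = 34°C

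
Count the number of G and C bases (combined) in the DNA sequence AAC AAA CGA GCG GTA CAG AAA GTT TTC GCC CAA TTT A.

15

Base counts: A=14, G=7, C=8, T=8
G+C = 7 + 8 = 15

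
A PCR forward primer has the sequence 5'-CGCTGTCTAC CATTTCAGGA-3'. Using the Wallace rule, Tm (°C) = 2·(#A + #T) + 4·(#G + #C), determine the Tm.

G=4, C=6, A=4, T=6
So N_AT = 10 and N_GC = 10.
Tm = 4·10 + 2·10 = 40 + 20 = 60°C

60°C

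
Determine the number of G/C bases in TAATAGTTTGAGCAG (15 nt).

5

Counting bases: A=5, G=4, C=1, T=5
G+C = 4 + 1 = 5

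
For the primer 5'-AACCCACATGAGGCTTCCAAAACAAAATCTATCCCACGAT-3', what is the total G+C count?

17

Base counts: T=7, C=13, G=4, A=16
Total G or C: 4 + 13 = 17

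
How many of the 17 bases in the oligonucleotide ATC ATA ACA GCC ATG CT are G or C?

7

Scanning the sequence gives G=2, C=5, A=6, T=4.
Total G or C: 2 + 5 = 7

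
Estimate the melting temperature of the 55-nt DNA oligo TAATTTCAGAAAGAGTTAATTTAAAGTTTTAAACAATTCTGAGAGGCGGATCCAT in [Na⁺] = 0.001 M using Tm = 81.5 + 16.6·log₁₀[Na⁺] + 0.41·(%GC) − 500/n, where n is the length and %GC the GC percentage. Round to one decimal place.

34.5°C

Length n = 55. Counting bases: C=6, T=18, A=21, G=10
G+C = 16, so %GC = 16/55 × 100 = 29.091%
Salt term: 16.6 × (-3) = -49.8
GC term: 0.41 × 29.091 = 11.927; length term: −500/55 = −9.091
Tm = 81.5 + (-49.8) + 11.927 − 9.091 = 34.536 → 34.5°C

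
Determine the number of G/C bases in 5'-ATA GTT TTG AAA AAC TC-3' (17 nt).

Base counts: C=2, A=7, G=2, T=6
G+C = 2 + 2 = 4

4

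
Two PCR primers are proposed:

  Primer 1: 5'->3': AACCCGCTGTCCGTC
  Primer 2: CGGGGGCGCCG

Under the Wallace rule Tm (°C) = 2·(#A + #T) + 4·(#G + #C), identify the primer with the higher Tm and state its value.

Primer 1: A+T=5, G+C=10 → Tm = 2(5)+4(10) = 50°C
Primer 2: A+T=0, G+C=11 → Tm = 2(0)+4(11) = 44°C
50°C vs 44°C → primer 1 is higher.

Primer 1, 50°C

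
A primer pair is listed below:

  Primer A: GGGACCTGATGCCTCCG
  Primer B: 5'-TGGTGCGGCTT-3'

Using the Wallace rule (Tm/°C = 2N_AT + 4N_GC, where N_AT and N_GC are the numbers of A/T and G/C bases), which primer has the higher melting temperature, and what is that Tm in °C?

Primer A: A+T=5, G+C=12 → Tm = 2(5)+4(12) = 58°C
Primer B: A+T=4, G+C=7 → Tm = 2(4)+4(7) = 36°C
58°C vs 36°C → primer A is higher.

Primer A, 58°C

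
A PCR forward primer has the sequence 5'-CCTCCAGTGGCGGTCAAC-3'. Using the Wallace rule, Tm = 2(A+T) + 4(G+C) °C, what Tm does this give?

60°C

C=7, A=3, T=3, G=5
So N_AT = 6 and N_GC = 12.
Tm = 2(6) + 4(12) = 12 + 48 = 60°C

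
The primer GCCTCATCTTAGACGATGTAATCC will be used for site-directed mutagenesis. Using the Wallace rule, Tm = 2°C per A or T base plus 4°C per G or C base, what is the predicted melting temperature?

Scanning the sequence gives C=7, T=7, A=6, G=4.
So N_AT = 13 and N_GC = 11.
Tm = 2(13) + 4(11) = 26 + 44 = 70°C

70°C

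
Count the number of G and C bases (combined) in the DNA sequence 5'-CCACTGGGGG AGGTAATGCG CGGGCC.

19

A=4, C=7, T=3, G=12
G+C = 12 + 7 = 19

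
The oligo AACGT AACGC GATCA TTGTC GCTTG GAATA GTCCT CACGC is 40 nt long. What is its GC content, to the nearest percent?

Base counts: G=9, C=11, T=10, A=10
G+C = 9 + 11 = 20 out of 40 bases
%GC = 20/40 × 100 = 50% ≈ 50%

50%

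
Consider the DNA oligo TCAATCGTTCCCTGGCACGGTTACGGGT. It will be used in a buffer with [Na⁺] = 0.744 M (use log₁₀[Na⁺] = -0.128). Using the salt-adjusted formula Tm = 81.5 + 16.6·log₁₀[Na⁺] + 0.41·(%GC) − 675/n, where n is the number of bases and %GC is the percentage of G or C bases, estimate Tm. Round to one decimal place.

78.7°C

Length n = 28. Scanning the sequence gives T=8, C=8, A=4, G=8.
G+C = 16, so %GC = 16/28 × 100 = 57.143%
Salt term: 16.6 × (-0.128) = -2.125
GC term: 0.41 × 57.143 = 23.429; length term: −675/28 = −24.107
Tm = 81.5 + (-2.125) + 23.429 − 24.107 = 78.697 → 78.7°C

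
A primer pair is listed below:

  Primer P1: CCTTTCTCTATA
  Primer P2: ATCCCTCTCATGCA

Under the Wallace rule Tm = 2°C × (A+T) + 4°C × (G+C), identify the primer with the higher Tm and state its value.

Primer P1: A+T=8, G+C=4 → Tm = 2(8)+4(4) = 32°C
Primer P2: A+T=7, G+C=7 → Tm = 2(7)+4(7) = 42°C
32°C vs 42°C → primer P2 is higher.

Primer P2, 42°C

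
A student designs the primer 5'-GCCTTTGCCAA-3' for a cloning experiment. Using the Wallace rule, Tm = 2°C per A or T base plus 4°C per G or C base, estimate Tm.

34°C

Scanning the sequence gives T=3, G=2, C=4, A=2.
A+T = 5, G+C = 6
Tm = 2×5 + 4×6 = 34°C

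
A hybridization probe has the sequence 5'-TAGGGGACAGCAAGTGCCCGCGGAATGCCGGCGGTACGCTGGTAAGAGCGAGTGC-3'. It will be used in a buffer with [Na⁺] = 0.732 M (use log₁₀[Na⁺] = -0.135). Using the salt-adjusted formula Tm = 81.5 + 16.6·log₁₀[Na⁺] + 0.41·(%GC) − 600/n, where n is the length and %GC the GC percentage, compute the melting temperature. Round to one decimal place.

Length n = 55. Scanning the sequence gives T=7, G=23, C=13, A=12.
G+C = 36, so %GC = 36/55 × 100 = 65.455%
Salt term: 16.6 × (-0.135) = -2.241
GC term: 0.41 × 65.455 = 26.837; length term: −600/55 = −10.909
Tm = 81.5 + (-2.241) + 26.837 − 10.909 = 95.187 → 95.2°C

95.2°C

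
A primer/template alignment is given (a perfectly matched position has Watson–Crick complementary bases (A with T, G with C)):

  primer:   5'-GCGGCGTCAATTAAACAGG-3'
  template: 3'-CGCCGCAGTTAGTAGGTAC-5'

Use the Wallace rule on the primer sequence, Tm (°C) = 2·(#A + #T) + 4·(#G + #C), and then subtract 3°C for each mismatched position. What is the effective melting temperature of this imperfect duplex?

Primer base counts: A=6, T=3, G=6, C=4 → A+T=9, G+C=10
Perfect-match Tm = 2(9) + 4(10) = 18 + 40 = 58°C
Mismatches (positions where the bases are not complementary): 4 (at positions 12, 14, 15, 18)
Effective Tm = 58 − 4×3 = 58 − 12 = 46°C

46°C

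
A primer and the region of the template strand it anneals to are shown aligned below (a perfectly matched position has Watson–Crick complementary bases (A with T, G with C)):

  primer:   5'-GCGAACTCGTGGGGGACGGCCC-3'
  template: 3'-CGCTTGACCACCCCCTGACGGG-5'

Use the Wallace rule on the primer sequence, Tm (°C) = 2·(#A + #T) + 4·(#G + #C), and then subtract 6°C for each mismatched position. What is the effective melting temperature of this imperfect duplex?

66°C

Primer base counts: A=3, T=2, G=10, C=7 → A+T=5, G+C=17
Perfect-match Tm = 2(5) + 4(17) = 10 + 68 = 78°C
Mismatches (positions where the bases are not complementary): 2 (at positions 8, 18)
Effective Tm = 78 − 2×6 = 78 − 12 = 66°C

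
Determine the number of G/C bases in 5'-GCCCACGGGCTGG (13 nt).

Counting bases: A=1, G=6, C=5, T=1
G+C = 6 + 5 = 11

11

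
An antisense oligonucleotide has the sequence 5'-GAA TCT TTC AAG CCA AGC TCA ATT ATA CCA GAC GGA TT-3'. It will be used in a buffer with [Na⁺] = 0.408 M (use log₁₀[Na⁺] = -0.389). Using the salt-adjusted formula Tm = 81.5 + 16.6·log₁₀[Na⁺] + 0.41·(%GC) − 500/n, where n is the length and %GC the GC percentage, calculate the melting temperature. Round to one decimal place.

Length n = 38. C=9, G=6, A=13, T=10
G+C = 15, so %GC = 15/38 × 100 = 39.474%
Salt term: 16.6 × (-0.389) = -6.457
GC term: 0.41 × 39.474 = 16.184; length term: −500/38 = −13.158
Tm = 81.5 + (-6.457) + 16.184 − 13.158 = 78.069 → 78.1°C

78.1°C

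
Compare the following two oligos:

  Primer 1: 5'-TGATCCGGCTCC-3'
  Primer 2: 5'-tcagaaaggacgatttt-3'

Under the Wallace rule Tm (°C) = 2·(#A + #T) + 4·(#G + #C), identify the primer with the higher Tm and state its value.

Primer 1: A+T=4, G+C=8 → Tm = 2(4)+4(8) = 40°C
Primer 2: A+T=11, G+C=6 → Tm = 2(11)+4(6) = 46°C
40°C vs 46°C → primer 2 is higher.

Primer 2, 46°C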